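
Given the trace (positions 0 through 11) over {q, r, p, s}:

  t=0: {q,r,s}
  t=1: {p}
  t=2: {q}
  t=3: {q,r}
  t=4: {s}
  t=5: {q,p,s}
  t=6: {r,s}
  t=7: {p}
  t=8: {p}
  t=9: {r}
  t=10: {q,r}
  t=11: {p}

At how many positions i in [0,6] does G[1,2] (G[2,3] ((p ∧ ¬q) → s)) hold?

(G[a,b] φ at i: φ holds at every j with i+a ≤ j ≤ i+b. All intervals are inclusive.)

2

Evaluate at each i in [0,6]:
  i=0: ✓ (all of [1,2])
  i=1: ✓ (all of [2,3])
  i=2: ✗ (fails at j=4)
  i=3: ✗ (fails at j=4)
  i=4: ✗ (fails at j=5)
  i=5: ✗ (fails at j=6)
  i=6: ✗ (fails at j=8)
Positions where it holds: {0, 1} → 2.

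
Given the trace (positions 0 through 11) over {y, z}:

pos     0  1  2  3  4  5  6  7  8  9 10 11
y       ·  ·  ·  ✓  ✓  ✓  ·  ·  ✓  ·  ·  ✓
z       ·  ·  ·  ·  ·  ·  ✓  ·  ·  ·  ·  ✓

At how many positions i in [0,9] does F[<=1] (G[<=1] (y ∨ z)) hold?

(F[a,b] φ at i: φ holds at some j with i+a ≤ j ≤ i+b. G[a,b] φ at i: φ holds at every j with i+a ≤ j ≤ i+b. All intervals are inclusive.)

Evaluate at each i in [0,9]:
  i=0: ✗ (none in [0,1])
  i=1: ✗ (none in [1,2])
  i=2: ✓ (witness j=3)
  i=3: ✓ (witness j=3)
  i=4: ✓ (witness j=4)
  i=5: ✓ (witness j=5)
  i=6: ✗ (none in [6,7])
  i=7: ✗ (none in [7,8])
  i=8: ✗ (none in [8,9])
  i=9: ✗ (none in [9,10])
Positions where it holds: {2, 3, 4, 5} → 4.

4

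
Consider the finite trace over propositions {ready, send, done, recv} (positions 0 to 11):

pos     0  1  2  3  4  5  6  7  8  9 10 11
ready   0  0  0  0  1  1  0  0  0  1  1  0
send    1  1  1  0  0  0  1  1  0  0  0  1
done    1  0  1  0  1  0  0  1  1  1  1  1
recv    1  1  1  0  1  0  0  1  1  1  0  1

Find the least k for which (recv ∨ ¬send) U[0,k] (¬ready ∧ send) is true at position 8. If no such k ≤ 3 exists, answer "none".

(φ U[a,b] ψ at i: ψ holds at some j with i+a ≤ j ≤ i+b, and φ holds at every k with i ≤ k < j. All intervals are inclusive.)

Need earliest j ≥ 8 with (¬ready ∧ send), and (recv ∨ ¬send) at every k in [8,j-1].
  j=8: rhs fails.
  j=9: rhs fails.
  j=10: rhs fails.
  j=11: rhs holds; lhs holds on [8,10]. k = 3.

3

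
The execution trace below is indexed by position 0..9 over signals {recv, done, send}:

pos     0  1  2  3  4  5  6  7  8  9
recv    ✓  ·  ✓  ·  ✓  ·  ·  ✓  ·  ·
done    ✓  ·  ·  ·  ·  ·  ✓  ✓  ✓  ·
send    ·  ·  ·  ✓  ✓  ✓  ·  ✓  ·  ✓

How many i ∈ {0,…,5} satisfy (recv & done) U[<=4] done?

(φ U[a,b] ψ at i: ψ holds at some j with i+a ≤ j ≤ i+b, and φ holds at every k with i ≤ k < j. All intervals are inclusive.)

Evaluate at each i in [0,5]:
  i=0: ✓ (rhs at j=0)
  i=1: ✗ (no rhs in [1,5])
  i=2: ✗ (lhs fails at k=2 before rhs at j=6)
  i=3: ✗ (lhs fails at k=3 before rhs at j=6)
  i=4: ✗ (lhs fails at k=4 before rhs at j=6)
  i=5: ✗ (lhs fails at k=5 before rhs at j=6)
Positions where it holds: {0} → 1.

1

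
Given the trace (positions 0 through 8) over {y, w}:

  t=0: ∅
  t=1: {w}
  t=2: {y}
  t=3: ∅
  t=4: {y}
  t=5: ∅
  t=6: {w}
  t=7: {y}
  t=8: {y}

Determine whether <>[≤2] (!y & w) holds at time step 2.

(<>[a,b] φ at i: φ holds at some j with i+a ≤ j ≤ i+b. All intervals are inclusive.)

False

Check (!y & w) at each j in [2,4]:
  j=2: false
  j=3: false
  j=4: false
No position in the window satisfies it → formula fails.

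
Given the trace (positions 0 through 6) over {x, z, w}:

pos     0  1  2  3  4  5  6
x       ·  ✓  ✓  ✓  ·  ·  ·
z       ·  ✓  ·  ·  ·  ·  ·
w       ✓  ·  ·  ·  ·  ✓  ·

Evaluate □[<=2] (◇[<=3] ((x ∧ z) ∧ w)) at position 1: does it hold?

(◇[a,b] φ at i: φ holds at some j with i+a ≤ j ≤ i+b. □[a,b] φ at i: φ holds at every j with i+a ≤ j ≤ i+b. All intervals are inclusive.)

Check ◇[<=3] ((x ∧ z) ∧ w) at every j in [1,3]:
  j=1: fails (none in [1,4])
  j=2: fails (none in [2,5])
  j=3: fails (none in [3,6])
Fails at j=1 → formula fails.

False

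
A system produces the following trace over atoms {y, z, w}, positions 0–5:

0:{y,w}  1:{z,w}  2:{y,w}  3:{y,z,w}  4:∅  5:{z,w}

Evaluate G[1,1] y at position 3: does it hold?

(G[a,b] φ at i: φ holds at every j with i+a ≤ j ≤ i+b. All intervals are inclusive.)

False

Check y at every j in [4,4]:
  j=4: false
Fails at j=4 → formula fails.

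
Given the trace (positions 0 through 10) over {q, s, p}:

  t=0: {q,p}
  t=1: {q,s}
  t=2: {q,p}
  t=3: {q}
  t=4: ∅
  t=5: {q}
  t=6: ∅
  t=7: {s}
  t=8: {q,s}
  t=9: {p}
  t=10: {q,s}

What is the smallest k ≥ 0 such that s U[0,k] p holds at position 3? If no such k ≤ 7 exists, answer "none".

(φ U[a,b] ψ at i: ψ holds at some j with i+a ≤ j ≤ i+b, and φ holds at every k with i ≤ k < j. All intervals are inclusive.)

Need earliest j ≥ 3 with p, and s at every k in [3,j-1].
  j=3: rhs fails.
  j=4: rhs fails.
  j=5: rhs fails.
  j=6: rhs fails.
  j=7: rhs fails.
  j=8: rhs fails.
  j=9: rhs holds but lhs fails at k=3.
  j=10: rhs fails.
No witness within the range → none.

none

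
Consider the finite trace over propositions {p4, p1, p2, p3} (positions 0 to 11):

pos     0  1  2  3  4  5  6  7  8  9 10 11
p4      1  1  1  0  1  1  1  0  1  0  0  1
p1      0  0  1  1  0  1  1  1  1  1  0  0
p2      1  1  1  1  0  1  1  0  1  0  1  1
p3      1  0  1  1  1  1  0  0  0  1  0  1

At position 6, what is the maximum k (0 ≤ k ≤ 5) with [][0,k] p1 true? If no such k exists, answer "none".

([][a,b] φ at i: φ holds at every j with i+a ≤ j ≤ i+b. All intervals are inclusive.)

p1 must hold from j=6 onward; find where it first fails.
  j=6: holds
  j=7: holds
  j=8: holds
  j=9: holds
  j=10: fails
Holds on [6,9], so largest k = 3.

3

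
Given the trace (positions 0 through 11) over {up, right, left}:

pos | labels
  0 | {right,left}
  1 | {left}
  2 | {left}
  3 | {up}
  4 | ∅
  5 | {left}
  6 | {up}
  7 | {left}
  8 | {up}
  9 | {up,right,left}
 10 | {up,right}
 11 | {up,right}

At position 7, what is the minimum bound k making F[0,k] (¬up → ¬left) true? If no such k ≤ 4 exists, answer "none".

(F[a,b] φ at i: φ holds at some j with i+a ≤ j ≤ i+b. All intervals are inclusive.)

1

Scan j = 7,8,… for (¬up → ¬left):
  j=7: fails
  j=8: holds
First hit at j=8, so smallest k = 8-7 = 1.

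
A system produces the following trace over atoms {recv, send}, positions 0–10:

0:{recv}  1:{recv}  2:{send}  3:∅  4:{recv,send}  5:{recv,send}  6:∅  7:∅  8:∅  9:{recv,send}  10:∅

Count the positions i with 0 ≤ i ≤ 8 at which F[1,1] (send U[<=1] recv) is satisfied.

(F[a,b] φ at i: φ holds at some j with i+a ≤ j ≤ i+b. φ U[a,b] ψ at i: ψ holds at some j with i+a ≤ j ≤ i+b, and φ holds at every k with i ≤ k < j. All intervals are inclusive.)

Evaluate at each i in [0,8]:
  i=0: ✓ (witness j=1)
  i=1: ✗ (none in [2,2])
  i=2: ✗ (none in [3,3])
  i=3: ✓ (witness j=4)
  i=4: ✓ (witness j=5)
  i=5: ✗ (none in [6,6])
  i=6: ✗ (none in [7,7])
  i=7: ✗ (none in [8,8])
  i=8: ✓ (witness j=9)
Positions where it holds: {0, 3, 4, 8} → 4.

4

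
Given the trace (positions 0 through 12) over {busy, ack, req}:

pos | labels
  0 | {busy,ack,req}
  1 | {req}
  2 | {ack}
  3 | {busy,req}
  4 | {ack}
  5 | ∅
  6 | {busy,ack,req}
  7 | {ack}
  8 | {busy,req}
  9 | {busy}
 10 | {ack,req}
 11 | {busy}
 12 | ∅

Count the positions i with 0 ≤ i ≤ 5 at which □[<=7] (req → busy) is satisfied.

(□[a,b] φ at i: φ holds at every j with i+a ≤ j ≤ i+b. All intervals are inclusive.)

1

Evaluate at each i in [0,5]:
  i=0: ✗ (fails at j=1)
  i=1: ✗ (fails at j=1)
  i=2: ✓ (all of [2,9])
  i=3: ✗ (fails at j=10)
  i=4: ✗ (fails at j=10)
  i=5: ✗ (fails at j=10)
Positions where it holds: {2} → 1.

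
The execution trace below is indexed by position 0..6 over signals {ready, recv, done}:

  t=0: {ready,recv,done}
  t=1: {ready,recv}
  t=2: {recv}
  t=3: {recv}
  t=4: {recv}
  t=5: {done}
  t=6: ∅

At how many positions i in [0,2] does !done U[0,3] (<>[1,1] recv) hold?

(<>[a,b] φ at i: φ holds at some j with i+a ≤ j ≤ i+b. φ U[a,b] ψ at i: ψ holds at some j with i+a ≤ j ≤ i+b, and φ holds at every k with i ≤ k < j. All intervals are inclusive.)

3

Evaluate at each i in [0,2]:
  i=0: ✓ (rhs at j=0)
  i=1: ✓ (rhs at j=1)
  i=2: ✓ (rhs at j=2)
Positions where it holds: {0, 1, 2} → 3.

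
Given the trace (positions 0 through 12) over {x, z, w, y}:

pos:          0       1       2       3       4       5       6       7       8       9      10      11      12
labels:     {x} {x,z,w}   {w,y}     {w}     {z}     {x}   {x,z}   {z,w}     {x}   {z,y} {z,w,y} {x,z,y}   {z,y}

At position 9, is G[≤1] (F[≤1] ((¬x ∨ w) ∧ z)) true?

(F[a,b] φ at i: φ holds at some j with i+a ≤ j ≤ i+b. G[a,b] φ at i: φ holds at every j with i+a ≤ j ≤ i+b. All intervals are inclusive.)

Check F[≤1] ((¬x ∨ w) ∧ z) at every j in [9,10]:
  j=9: holds (witness at 9)
  j=10: holds (witness at 10)
All positions satisfy it → formula holds.

True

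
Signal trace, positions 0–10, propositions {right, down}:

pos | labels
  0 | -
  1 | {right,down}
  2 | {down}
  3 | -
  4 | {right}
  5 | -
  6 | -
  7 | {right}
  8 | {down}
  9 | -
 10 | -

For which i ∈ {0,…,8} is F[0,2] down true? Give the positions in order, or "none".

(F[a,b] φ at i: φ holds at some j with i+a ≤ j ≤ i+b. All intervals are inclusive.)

0, 1, 2, 6, 7, 8

Evaluate at each i in [0,8]:
  i=0: ✓ (witness j=1)
  i=1: ✓ (witness j=1)
  i=2: ✓ (witness j=2)
  i=3: ✗ (none in [3,5])
  i=4: ✗ (none in [4,6])
  i=5: ✗ (none in [5,7])
  i=6: ✓ (witness j=8)
  i=7: ✓ (witness j=8)
  i=8: ✓ (witness j=8)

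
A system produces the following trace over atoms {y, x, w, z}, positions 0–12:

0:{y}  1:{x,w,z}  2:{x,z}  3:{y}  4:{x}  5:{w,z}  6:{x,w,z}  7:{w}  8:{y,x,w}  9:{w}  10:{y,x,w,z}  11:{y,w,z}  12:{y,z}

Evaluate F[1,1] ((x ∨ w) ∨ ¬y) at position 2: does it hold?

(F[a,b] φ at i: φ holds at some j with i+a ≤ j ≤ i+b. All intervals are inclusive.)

Check ((x ∨ w) ∨ ¬y) at each j in [3,3]:
  j=3: false
No position in the window satisfies it → formula fails.

No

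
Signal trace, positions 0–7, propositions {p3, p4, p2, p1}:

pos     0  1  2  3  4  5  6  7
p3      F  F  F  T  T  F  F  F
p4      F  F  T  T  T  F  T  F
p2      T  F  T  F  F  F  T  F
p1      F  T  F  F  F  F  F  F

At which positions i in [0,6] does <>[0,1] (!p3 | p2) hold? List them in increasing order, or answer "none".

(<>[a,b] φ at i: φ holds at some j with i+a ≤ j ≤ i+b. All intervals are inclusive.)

0, 1, 2, 4, 5, 6

Evaluate at each i in [0,6]:
  i=0: ✓ (witness j=0)
  i=1: ✓ (witness j=1)
  i=2: ✓ (witness j=2)
  i=3: ✗ (none in [3,4])
  i=4: ✓ (witness j=5)
  i=5: ✓ (witness j=5)
  i=6: ✓ (witness j=6)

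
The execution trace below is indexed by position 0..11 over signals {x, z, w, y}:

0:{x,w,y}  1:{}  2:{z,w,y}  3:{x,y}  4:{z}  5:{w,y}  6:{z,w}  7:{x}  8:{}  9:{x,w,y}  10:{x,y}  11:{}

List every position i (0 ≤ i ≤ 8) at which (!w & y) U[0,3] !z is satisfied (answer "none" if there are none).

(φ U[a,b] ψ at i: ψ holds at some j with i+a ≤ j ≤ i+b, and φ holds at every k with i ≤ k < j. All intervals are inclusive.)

Evaluate at each i in [0,8]:
  i=0: ✓ (rhs at j=0)
  i=1: ✓ (rhs at j=1)
  i=2: ✗ (lhs fails at k=2 before rhs at j=3)
  i=3: ✓ (rhs at j=3)
  i=4: ✗ (lhs fails at k=4 before rhs at j=5)
  i=5: ✓ (rhs at j=5)
  i=6: ✗ (lhs fails at k=6 before rhs at j=7)
  i=7: ✓ (rhs at j=7)
  i=8: ✓ (rhs at j=8)

0, 1, 3, 5, 7, 8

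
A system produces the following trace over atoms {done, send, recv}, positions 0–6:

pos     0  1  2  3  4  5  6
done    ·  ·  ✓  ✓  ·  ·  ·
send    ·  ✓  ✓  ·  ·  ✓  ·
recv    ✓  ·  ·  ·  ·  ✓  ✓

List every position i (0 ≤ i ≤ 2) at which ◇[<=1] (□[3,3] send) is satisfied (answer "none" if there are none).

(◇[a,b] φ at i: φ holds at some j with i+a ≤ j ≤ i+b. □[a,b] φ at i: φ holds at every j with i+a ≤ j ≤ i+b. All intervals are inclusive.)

1, 2

Evaluate at each i in [0,2]:
  i=0: ✗ (none in [0,1])
  i=1: ✓ (witness j=2)
  i=2: ✓ (witness j=2)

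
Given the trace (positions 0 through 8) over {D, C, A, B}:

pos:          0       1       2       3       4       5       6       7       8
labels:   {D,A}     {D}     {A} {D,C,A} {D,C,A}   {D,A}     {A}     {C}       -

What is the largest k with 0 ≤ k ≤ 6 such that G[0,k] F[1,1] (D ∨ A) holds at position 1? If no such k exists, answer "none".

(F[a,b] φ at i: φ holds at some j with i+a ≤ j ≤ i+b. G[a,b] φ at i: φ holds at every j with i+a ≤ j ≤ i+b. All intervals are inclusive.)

F[1,1] (D ∨ A) must hold from j=1 onward; find where it first fails.
  j=1: holds
  j=2: holds
  j=3: holds
  j=4: holds
  j=5: holds
  j=6: fails
Holds on [1,5], so largest k = 4.

4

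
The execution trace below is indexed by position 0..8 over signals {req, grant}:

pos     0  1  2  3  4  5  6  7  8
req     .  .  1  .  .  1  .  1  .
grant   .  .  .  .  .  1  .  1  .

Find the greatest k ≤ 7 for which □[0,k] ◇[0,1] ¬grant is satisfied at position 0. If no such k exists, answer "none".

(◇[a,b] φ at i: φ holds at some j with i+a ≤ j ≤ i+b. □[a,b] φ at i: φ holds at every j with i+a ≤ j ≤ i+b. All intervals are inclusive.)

◇[0,1] ¬grant must hold from j=0 onward; find where it first fails.
  j=0: holds
  j=1: holds
  j=2: holds
  j=3: holds
  j=4: holds
  j=5: holds
  j=6: holds
  j=7: holds
Holds through j=7; largest k = 7.

7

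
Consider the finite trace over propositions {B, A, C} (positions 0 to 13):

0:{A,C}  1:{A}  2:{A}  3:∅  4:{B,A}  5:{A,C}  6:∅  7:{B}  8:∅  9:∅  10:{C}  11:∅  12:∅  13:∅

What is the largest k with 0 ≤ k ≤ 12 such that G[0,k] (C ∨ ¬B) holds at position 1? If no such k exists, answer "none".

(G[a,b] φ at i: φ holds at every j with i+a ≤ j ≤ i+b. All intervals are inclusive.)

2

(C ∨ ¬B) must hold from j=1 onward; find where it first fails.
  j=1: holds
  j=2: holds
  j=3: holds
  j=4: fails
Holds on [1,3], so largest k = 2.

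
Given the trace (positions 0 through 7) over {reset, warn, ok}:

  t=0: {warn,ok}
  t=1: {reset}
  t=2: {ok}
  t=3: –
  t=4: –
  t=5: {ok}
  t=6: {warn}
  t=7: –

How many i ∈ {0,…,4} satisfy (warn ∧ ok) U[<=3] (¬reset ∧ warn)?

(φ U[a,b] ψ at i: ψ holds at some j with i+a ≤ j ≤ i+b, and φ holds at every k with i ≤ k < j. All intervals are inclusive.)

1

Evaluate at each i in [0,4]:
  i=0: ✓ (rhs at j=0)
  i=1: ✗ (no rhs in [1,4])
  i=2: ✗ (no rhs in [2,5])
  i=3: ✗ (lhs fails at k=3 before rhs at j=6)
  i=4: ✗ (lhs fails at k=4 before rhs at j=6)
Positions where it holds: {0} → 1.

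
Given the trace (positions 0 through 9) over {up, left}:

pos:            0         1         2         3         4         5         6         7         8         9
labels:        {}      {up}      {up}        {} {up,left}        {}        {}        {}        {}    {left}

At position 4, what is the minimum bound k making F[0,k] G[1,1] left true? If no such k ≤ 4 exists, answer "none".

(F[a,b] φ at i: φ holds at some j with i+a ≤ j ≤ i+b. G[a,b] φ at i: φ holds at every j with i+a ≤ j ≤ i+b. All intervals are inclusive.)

Scan j = 4,5,… for G[1,1] left:
  j=4: fails
  j=5: fails
  j=6: fails
  j=7: fails
  j=8: holds
First hit at j=8, so smallest k = 8-4 = 4.

4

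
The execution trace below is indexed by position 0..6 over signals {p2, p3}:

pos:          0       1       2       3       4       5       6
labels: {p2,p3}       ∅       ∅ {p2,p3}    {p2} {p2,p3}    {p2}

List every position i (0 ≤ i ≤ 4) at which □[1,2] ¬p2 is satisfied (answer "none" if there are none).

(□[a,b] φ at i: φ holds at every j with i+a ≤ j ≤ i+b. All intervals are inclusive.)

Evaluate at each i in [0,4]:
  i=0: ✓ (all of [1,2])
  i=1: ✗ (fails at j=3)
  i=2: ✗ (fails at j=3)
  i=3: ✗ (fails at j=4)
  i=4: ✗ (fails at j=5)

0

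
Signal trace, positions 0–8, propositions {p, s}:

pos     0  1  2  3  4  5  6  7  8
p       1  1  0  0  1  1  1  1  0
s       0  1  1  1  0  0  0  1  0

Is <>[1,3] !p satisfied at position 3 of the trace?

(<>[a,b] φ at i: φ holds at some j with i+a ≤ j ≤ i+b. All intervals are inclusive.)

Check !p at each j in [4,6]:
  j=4: false
  j=5: false
  j=6: false
No position in the window satisfies it → formula fails.

No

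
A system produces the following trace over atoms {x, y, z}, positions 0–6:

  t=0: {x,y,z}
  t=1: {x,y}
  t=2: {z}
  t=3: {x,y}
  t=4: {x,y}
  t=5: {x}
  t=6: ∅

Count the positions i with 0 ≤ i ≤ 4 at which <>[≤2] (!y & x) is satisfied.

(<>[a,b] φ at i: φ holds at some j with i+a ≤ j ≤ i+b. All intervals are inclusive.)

Evaluate at each i in [0,4]:
  i=0: ✗ (none in [0,2])
  i=1: ✗ (none in [1,3])
  i=2: ✗ (none in [2,4])
  i=3: ✓ (witness j=5)
  i=4: ✓ (witness j=5)
Positions where it holds: {3, 4} → 2.

2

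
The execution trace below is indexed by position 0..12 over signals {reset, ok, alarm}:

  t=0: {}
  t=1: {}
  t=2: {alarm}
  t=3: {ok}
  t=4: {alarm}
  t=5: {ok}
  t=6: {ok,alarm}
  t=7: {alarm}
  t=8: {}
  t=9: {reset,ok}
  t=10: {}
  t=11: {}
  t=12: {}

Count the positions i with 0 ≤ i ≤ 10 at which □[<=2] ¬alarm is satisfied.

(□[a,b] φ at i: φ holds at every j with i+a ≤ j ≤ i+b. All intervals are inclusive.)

Evaluate at each i in [0,10]:
  i=0: ✗ (fails at j=2)
  i=1: ✗ (fails at j=2)
  i=2: ✗ (fails at j=2)
  i=3: ✗ (fails at j=4)
  i=4: ✗ (fails at j=4)
  i=5: ✗ (fails at j=6)
  i=6: ✗ (fails at j=6)
  i=7: ✗ (fails at j=7)
  i=8: ✓ (all of [8,10])
  i=9: ✓ (all of [9,11])
  i=10: ✓ (all of [10,12])
Positions where it holds: {8, 9, 10} → 3.

3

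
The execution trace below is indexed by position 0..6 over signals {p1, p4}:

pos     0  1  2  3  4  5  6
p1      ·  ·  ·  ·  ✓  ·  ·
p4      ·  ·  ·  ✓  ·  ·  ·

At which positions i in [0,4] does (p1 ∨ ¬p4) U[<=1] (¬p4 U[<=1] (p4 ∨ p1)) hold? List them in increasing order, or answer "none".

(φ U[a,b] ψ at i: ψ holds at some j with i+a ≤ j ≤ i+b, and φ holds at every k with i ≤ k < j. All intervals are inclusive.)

1, 2, 3, 4

Evaluate at each i in [0,4]:
  i=0: ✗ (no rhs in [0,1])
  i=1: ✓ (rhs at j=2; lhs holds on [1,1])
  i=2: ✓ (rhs at j=2)
  i=3: ✓ (rhs at j=3)
  i=4: ✓ (rhs at j=4)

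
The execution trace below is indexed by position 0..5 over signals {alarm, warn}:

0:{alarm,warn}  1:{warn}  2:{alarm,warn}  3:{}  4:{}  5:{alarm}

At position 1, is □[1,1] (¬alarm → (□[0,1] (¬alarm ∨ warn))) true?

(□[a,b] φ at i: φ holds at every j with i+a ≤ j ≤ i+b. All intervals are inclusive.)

Check (¬alarm → (□[0,1] (¬alarm ∨ warn))) at every j in [2,2]:
  j=2: antecedent false → ✓
All positions satisfy it → formula holds.

True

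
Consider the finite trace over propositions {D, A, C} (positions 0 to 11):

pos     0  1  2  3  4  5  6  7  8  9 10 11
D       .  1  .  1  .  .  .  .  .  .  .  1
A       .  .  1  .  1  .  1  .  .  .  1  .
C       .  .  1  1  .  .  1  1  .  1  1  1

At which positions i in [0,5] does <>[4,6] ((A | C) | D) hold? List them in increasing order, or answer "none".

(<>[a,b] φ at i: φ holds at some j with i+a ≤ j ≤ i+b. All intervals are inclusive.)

0, 1, 2, 3, 4, 5

Evaluate at each i in [0,5]:
  i=0: ✓ (witness j=4)
  i=1: ✓ (witness j=6)
  i=2: ✓ (witness j=6)
  i=3: ✓ (witness j=7)
  i=4: ✓ (witness j=9)
  i=5: ✓ (witness j=9)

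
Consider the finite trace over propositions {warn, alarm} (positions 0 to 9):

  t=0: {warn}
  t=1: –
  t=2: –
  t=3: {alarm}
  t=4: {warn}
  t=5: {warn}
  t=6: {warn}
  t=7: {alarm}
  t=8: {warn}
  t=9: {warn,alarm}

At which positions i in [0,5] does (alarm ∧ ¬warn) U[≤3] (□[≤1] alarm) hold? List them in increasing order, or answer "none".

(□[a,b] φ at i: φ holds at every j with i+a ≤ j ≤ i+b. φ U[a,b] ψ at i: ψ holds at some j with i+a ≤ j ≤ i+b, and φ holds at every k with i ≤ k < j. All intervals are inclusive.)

none

Evaluate at each i in [0,5]:
  i=0: ✗ (no rhs in [0,3])
  i=1: ✗ (no rhs in [1,4])
  i=2: ✗ (no rhs in [2,5])
  i=3: ✗ (no rhs in [3,6])
  i=4: ✗ (no rhs in [4,7])
  i=5: ✗ (no rhs in [5,8])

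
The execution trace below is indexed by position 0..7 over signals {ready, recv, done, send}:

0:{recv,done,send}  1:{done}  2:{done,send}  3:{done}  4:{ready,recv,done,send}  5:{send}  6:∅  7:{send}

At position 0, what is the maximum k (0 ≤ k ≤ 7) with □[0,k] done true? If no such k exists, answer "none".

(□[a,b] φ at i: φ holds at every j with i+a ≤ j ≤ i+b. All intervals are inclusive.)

done must hold from j=0 onward; find where it first fails.
  j=0: holds
  j=1: holds
  j=2: holds
  j=3: holds
  j=4: holds
  j=5: fails
Holds on [0,4], so largest k = 4.

4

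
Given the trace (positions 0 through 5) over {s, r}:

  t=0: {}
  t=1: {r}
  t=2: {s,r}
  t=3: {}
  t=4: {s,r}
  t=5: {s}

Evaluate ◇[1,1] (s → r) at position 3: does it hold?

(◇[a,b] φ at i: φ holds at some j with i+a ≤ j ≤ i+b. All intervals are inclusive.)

Check (s → r) at each j in [4,4]:
  j=4: true
Found at j=4 → formula holds.

True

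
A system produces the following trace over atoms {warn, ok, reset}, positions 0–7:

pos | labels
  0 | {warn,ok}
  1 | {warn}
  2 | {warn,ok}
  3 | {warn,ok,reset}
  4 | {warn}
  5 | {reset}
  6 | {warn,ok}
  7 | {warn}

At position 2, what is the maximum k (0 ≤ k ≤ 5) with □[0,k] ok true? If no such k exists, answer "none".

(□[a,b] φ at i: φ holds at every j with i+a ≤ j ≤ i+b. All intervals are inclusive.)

1

ok must hold from j=2 onward; find where it first fails.
  j=2: holds
  j=3: holds
  j=4: fails
Holds on [2,3], so largest k = 1.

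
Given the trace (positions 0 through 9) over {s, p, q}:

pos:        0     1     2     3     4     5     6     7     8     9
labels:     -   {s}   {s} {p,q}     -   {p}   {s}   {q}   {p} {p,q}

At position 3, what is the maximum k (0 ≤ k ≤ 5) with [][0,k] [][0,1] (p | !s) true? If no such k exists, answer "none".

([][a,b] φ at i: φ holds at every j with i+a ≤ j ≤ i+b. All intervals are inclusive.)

1

[][0,1] (p | !s) must hold from j=3 onward; find where it first fails.
  j=3: holds
  j=4: holds
  j=5: fails
Holds on [3,4], so largest k = 1.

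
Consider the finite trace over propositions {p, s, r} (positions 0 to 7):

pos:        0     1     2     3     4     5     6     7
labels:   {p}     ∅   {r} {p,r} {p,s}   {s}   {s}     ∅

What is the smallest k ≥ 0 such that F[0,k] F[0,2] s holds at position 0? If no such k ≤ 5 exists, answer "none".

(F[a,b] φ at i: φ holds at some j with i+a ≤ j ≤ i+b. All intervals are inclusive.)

Scan j = 0,1,… for F[0,2] s:
  j=0: fails
  j=1: fails
  j=2: holds
First hit at j=2, so smallest k = 2-0 = 2.

2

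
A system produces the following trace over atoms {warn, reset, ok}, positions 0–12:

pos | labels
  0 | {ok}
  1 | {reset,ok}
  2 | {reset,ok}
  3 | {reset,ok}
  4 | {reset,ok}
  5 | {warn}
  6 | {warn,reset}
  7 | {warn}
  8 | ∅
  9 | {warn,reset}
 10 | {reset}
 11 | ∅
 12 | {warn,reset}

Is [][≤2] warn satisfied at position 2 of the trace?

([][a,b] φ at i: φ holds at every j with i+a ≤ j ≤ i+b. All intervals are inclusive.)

False

Check warn at every j in [2,4]:
  j=2: false
  j=3: false
  j=4: false
Fails at j=2 → formula fails.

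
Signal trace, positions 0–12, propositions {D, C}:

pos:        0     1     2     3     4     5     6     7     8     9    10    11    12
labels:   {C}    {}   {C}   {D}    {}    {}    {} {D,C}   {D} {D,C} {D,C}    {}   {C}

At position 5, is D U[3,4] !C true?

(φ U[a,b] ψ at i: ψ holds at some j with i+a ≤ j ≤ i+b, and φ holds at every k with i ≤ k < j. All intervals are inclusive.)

No

Need some j in [8,9] with !C, and D at every k in [5,j-1].
  j=8: !C holds, but D fails at k=5 → not this j.
  j=9: !C false.
No j in the window works → until fails.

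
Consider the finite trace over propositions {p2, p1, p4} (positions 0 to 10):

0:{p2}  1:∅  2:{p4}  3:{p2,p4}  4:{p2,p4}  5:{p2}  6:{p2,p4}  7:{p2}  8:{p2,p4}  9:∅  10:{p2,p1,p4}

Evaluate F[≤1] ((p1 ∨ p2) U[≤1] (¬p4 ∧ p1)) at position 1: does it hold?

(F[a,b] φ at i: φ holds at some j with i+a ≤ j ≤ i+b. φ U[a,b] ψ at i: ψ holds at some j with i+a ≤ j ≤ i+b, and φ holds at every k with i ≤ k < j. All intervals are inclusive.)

Does not hold

Check ((p1 ∨ p2) U[≤1] (¬p4 ∧ p1)) at each j in [1,2]:
  j=1: fails
  j=2: fails
No position in the window satisfies it → formula fails.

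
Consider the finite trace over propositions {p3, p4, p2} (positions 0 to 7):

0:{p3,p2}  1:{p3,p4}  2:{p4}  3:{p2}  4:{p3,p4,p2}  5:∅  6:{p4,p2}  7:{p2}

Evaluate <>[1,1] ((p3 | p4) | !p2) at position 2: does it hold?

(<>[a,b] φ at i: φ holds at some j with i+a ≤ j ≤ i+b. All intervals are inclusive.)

Check ((p3 | p4) | !p2) at each j in [3,3]:
  j=3: false
No position in the window satisfies it → formula fails.

Does not hold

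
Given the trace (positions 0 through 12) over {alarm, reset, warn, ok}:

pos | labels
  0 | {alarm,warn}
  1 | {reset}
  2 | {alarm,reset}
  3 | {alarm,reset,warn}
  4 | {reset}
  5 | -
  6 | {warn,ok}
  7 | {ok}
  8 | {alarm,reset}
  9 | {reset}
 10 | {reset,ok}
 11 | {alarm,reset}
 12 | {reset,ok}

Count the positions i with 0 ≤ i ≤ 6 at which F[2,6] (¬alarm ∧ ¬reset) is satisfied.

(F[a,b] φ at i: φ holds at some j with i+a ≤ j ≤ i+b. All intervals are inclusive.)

6

Evaluate at each i in [0,6]:
  i=0: ✓ (witness j=5)
  i=1: ✓ (witness j=5)
  i=2: ✓ (witness j=5)
  i=3: ✓ (witness j=5)
  i=4: ✓ (witness j=6)
  i=5: ✓ (witness j=7)
  i=6: ✗ (none in [8,12])
Positions where it holds: {0, 1, 2, 3, 4, 5} → 6.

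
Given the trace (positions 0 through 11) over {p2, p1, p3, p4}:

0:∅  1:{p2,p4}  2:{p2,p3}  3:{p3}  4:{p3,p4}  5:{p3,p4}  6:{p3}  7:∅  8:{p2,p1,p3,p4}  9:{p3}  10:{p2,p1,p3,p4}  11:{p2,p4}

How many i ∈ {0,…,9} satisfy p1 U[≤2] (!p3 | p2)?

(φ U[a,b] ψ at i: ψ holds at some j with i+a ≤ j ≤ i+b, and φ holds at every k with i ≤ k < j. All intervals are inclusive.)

Evaluate at each i in [0,9]:
  i=0: ✓ (rhs at j=0)
  i=1: ✓ (rhs at j=1)
  i=2: ✓ (rhs at j=2)
  i=3: ✗ (no rhs in [3,5])
  i=4: ✗ (no rhs in [4,6])
  i=5: ✗ (lhs fails at k=5 before rhs at j=7)
  i=6: ✗ (lhs fails at k=6 before rhs at j=7)
  i=7: ✓ (rhs at j=7)
  i=8: ✓ (rhs at j=8)
  i=9: ✗ (lhs fails at k=9 before rhs at j=10)
Positions where it holds: {0, 1, 2, 7, 8} → 5.

5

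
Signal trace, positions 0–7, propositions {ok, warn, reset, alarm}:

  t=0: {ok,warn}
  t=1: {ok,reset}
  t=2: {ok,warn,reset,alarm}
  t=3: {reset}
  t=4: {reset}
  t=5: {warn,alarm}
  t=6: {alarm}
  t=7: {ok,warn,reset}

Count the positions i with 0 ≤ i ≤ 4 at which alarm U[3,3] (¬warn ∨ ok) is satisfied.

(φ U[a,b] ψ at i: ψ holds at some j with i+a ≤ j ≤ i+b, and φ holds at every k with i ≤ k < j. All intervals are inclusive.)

0

Evaluate at each i in [0,4]:
  i=0: ✗ (lhs fails at k=0 before rhs at j=3)
  i=1: ✗ (lhs fails at k=1 before rhs at j=4)
  i=2: ✗ (no rhs in [5,5])
  i=3: ✗ (lhs fails at k=3 before rhs at j=6)
  i=4: ✗ (lhs fails at k=4 before rhs at j=7)
Positions where it holds: {} → 0.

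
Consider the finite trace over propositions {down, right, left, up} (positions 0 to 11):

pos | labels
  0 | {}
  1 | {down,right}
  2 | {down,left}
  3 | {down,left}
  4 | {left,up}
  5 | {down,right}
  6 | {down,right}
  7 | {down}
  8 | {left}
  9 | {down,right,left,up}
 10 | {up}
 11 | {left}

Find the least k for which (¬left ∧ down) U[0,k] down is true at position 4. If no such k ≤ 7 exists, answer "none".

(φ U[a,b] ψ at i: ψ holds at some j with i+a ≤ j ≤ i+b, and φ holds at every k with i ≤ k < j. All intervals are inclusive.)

none

Need earliest j ≥ 4 with down, and (¬left ∧ down) at every k in [4,j-1].
  j=4: rhs fails.
  j=5: rhs holds but lhs fails at k=4.
  j=6: rhs holds but lhs fails at k=4.
  j=7: rhs holds but lhs fails at k=4.
  j=8: rhs fails.
  j=9: rhs holds but lhs fails at k=4.
  j=10: rhs fails.
  j=11: rhs fails.
No witness within the range → none.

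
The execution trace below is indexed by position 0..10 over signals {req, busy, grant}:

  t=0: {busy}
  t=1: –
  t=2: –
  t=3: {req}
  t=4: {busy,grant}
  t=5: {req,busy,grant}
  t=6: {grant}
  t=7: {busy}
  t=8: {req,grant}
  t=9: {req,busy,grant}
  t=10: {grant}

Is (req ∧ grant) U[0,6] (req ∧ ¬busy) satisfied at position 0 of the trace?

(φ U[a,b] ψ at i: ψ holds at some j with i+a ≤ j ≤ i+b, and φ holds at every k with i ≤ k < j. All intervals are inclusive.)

Does not hold

Need some j in [0,6] with (req ∧ ¬busy), and (req ∧ grant) at every k in [0,j-1].
  j=0: (req ∧ ¬busy) false.
  j=1: (req ∧ ¬busy) false.
  j=2: (req ∧ ¬busy) false.
  j=3: (req ∧ ¬busy) holds, but (req ∧ grant) fails at k=0 → not this j.
  j=4: (req ∧ ¬busy) false.
  j=5: (req ∧ ¬busy) false.
  j=6: (req ∧ ¬busy) false.
No j in the window works → until fails.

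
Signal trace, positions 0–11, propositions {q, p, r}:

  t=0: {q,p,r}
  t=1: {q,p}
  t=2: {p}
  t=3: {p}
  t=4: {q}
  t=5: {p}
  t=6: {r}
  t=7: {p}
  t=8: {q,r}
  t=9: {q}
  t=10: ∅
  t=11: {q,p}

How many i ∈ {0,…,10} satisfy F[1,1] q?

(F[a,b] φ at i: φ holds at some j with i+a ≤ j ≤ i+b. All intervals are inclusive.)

Evaluate at each i in [0,10]:
  i=0: ✓ (witness j=1)
  i=1: ✗ (none in [2,2])
  i=2: ✗ (none in [3,3])
  i=3: ✓ (witness j=4)
  i=4: ✗ (none in [5,5])
  i=5: ✗ (none in [6,6])
  i=6: ✗ (none in [7,7])
  i=7: ✓ (witness j=8)
  i=8: ✓ (witness j=9)
  i=9: ✗ (none in [10,10])
  i=10: ✓ (witness j=11)
Positions where it holds: {0, 3, 7, 8, 10} → 5.

5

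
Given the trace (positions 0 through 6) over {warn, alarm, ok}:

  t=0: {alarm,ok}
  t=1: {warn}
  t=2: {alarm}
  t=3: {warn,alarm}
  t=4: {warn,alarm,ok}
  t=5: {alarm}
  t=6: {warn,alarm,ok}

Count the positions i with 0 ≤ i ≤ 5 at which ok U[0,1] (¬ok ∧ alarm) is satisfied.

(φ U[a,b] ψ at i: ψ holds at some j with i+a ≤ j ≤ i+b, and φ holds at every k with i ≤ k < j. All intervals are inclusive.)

Evaluate at each i in [0,5]:
  i=0: ✗ (no rhs in [0,1])
  i=1: ✗ (lhs fails at k=1 before rhs at j=2)
  i=2: ✓ (rhs at j=2)
  i=3: ✓ (rhs at j=3)
  i=4: ✓ (rhs at j=5; lhs holds on [4,4])
  i=5: ✓ (rhs at j=5)
Positions where it holds: {2, 3, 4, 5} → 4.

4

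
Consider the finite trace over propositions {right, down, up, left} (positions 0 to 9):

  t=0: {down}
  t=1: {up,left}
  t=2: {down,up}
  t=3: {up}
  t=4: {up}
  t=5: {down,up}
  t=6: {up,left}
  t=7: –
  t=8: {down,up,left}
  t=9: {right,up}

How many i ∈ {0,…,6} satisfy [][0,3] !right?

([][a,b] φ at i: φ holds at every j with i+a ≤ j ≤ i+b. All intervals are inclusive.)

6

Evaluate at each i in [0,6]:
  i=0: ✓ (all of [0,3])
  i=1: ✓ (all of [1,4])
  i=2: ✓ (all of [2,5])
  i=3: ✓ (all of [3,6])
  i=4: ✓ (all of [4,7])
  i=5: ✓ (all of [5,8])
  i=6: ✗ (fails at j=9)
Positions where it holds: {0, 1, 2, 3, 4, 5} → 6.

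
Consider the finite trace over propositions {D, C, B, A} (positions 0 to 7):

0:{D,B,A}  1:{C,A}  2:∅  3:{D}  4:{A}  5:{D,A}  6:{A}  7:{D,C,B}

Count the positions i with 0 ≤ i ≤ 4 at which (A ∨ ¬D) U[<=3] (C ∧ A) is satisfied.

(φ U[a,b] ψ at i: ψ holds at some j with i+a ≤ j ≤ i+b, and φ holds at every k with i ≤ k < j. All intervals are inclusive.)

2

Evaluate at each i in [0,4]:
  i=0: ✓ (rhs at j=1; lhs holds on [0,0])
  i=1: ✓ (rhs at j=1)
  i=2: ✗ (no rhs in [2,5])
  i=3: ✗ (no rhs in [3,6])
  i=4: ✗ (no rhs in [4,7])
Positions where it holds: {0, 1} → 2.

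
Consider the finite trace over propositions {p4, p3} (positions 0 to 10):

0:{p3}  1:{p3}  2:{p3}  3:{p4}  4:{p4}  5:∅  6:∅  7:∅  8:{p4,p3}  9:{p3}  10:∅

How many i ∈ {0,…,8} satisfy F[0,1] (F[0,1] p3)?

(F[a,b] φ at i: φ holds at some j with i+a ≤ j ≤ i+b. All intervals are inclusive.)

6

Evaluate at each i in [0,8]:
  i=0: ✓ (witness j=0)
  i=1: ✓ (witness j=1)
  i=2: ✓ (witness j=2)
  i=3: ✗ (none in [3,4])
  i=4: ✗ (none in [4,5])
  i=5: ✗ (none in [5,6])
  i=6: ✓ (witness j=7)
  i=7: ✓ (witness j=7)
  i=8: ✓ (witness j=8)
Positions where it holds: {0, 1, 2, 6, 7, 8} → 6.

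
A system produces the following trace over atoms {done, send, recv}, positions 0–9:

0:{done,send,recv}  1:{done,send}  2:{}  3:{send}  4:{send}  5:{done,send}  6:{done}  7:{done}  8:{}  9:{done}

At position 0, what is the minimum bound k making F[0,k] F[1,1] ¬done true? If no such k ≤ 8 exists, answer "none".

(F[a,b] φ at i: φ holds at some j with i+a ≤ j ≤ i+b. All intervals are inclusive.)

1

Scan j = 0,1,… for F[1,1] ¬done:
  j=0: fails
  j=1: holds
First hit at j=1, so smallest k = 1-0 = 1.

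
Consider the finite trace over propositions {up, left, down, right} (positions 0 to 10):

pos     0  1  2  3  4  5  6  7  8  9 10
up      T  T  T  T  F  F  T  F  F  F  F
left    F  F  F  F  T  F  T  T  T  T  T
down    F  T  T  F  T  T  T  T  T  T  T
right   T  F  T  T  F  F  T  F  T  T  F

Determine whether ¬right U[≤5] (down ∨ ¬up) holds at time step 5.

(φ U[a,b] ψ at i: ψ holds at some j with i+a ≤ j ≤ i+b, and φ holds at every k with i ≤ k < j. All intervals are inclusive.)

Holds

Need some j in [5,10] with (down ∨ ¬up), and ¬right at every k in [5,j-1].
  j=5: (down ∨ ¬up) holds; no prefix to check → satisfied.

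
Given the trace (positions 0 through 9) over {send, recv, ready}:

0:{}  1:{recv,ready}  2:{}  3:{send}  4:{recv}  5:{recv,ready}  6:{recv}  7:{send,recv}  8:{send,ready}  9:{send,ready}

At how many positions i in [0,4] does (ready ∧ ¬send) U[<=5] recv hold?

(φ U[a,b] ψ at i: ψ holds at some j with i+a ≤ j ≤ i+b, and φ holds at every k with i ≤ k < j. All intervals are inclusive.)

Evaluate at each i in [0,4]:
  i=0: ✗ (lhs fails at k=0 before rhs at j=1)
  i=1: ✓ (rhs at j=1)
  i=2: ✗ (lhs fails at k=2 before rhs at j=4)
  i=3: ✗ (lhs fails at k=3 before rhs at j=4)
  i=4: ✓ (rhs at j=4)
Positions where it holds: {1, 4} → 2.

2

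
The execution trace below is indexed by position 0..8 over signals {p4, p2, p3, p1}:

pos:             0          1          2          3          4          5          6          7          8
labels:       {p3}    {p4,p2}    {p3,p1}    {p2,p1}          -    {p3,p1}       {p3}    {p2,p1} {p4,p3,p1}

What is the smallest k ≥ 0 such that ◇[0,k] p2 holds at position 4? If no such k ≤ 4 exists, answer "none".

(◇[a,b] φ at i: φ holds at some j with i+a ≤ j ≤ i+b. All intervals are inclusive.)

Scan j = 4,5,… for p2:
  j=4: fails
  j=5: fails
  j=6: fails
  j=7: holds
First hit at j=7, so smallest k = 7-4 = 3.

3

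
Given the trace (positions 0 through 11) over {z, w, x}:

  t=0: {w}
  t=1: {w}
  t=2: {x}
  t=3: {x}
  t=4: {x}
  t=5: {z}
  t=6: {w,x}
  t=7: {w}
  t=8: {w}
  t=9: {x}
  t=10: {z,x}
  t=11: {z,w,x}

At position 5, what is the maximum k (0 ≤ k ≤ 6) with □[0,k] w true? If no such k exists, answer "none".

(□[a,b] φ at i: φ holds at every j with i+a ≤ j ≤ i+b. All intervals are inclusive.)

none

w must hold from j=5 onward; find where it first fails.
  j=5: fails → no k works.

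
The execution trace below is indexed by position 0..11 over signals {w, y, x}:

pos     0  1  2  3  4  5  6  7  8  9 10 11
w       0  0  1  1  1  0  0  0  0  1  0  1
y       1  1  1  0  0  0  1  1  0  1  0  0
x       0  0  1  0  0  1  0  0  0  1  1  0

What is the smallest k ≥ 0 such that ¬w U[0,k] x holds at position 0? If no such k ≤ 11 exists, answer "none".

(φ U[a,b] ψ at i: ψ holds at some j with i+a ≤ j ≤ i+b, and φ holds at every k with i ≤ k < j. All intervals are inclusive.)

2

Need earliest j ≥ 0 with x, and ¬w at every k in [0,j-1].
  j=0: rhs fails.
  j=1: rhs fails.
  j=2: rhs holds; lhs holds on [0,1]. k = 2.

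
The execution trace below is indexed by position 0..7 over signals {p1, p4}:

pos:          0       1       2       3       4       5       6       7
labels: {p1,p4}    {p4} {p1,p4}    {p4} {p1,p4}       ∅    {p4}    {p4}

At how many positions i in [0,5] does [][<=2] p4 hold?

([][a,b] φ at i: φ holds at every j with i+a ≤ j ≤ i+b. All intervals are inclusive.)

Evaluate at each i in [0,5]:
  i=0: ✓ (all of [0,2])
  i=1: ✓ (all of [1,3])
  i=2: ✓ (all of [2,4])
  i=3: ✗ (fails at j=5)
  i=4: ✗ (fails at j=5)
  i=5: ✗ (fails at j=5)
Positions where it holds: {0, 1, 2} → 3.

3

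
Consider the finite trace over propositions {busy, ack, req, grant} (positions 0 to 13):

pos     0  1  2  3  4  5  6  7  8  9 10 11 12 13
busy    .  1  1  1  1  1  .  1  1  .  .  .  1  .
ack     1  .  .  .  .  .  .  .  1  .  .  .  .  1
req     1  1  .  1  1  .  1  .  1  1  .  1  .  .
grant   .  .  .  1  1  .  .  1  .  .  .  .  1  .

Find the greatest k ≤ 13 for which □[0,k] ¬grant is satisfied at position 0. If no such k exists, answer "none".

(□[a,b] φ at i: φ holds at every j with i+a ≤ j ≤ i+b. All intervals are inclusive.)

2

¬grant must hold from j=0 onward; find where it first fails.
  j=0: holds
  j=1: holds
  j=2: holds
  j=3: fails
Holds on [0,2], so largest k = 2.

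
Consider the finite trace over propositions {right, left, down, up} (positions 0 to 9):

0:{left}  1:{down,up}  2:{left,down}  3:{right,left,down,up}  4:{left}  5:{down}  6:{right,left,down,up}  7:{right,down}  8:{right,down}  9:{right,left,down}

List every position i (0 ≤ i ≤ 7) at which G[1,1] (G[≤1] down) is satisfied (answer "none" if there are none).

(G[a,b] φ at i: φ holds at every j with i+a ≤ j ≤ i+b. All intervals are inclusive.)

Evaluate at each i in [0,7]:
  i=0: ✓ (all of [1,1])
  i=1: ✓ (all of [2,2])
  i=2: ✗ (fails at j=3)
  i=3: ✗ (fails at j=4)
  i=4: ✓ (all of [5,5])
  i=5: ✓ (all of [6,6])
  i=6: ✓ (all of [7,7])
  i=7: ✓ (all of [8,8])

0, 1, 4, 5, 6, 7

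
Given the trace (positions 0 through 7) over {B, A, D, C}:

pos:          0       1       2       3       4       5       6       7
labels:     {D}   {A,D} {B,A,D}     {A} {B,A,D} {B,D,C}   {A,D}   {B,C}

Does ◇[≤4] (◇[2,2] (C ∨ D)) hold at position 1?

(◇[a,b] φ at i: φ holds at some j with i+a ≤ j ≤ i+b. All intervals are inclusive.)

True

Check ◇[2,2] (C ∨ D) at each j in [1,5]:
  j=1: fails (none in [3,3])
  j=2: holds (witness at 4)
  j=3: holds (witness at 5)
  j=4: holds (witness at 6)
  j=5: holds (witness at 7)
Found at j=2 → formula holds.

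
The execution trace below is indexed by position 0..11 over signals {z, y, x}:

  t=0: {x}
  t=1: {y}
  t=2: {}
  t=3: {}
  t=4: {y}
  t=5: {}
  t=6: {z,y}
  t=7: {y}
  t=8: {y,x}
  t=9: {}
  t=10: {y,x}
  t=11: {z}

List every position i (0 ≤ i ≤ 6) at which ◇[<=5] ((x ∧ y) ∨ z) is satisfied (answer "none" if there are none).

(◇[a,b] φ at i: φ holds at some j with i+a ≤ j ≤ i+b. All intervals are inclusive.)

Evaluate at each i in [0,6]:
  i=0: ✗ (none in [0,5])
  i=1: ✓ (witness j=6)
  i=2: ✓ (witness j=6)
  i=3: ✓ (witness j=6)
  i=4: ✓ (witness j=6)
  i=5: ✓ (witness j=6)
  i=6: ✓ (witness j=6)

1, 2, 3, 4, 5, 6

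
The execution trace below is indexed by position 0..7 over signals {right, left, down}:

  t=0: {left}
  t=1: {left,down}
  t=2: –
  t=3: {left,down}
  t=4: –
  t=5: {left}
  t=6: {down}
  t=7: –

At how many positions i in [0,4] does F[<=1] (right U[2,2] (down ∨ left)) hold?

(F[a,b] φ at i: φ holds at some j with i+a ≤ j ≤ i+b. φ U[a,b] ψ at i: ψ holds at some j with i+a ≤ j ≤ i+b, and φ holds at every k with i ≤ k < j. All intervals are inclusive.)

Evaluate at each i in [0,4]:
  i=0: ✗ (none in [0,1])
  i=1: ✗ (none in [1,2])
  i=2: ✗ (none in [2,3])
  i=3: ✗ (none in [3,4])
  i=4: ✗ (none in [4,5])
Positions where it holds: {} → 0.

0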